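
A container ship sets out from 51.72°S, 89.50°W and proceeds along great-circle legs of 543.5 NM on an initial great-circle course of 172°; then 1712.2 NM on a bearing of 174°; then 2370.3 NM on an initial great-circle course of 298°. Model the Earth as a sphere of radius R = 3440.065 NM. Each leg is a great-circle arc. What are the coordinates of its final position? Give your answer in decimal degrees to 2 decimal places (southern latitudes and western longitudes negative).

Apply the spherical direct solution leg by leg, carrying full precision between legs.
Leg 1: from (-51.72°, -89.50°), δ = 543.5/3440.065 = 0.157991 rad, θ = 172° → φ = -60.66°, λ = -86.94°.
Leg 2: from (-60.66°, -86.94°), δ = 1712.2/3440.065 = 0.497723 rad, θ = 174° → φ = -86.98°, λ = -15.35°.
Leg 3: from (-86.98°, -15.35°), δ = 2370.3/3440.065 = 0.689028 rad, θ = 298° → φ = -49.03°, λ = -74.25°.

latitude -49.03°, longitude -74.25°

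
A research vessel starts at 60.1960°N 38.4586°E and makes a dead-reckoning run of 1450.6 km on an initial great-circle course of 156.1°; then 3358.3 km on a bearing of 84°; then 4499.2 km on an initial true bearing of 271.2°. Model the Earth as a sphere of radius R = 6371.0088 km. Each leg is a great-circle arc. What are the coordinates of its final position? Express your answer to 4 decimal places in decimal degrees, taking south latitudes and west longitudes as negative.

Apply the spherical direct solution leg by leg, carrying full precision between legs.
Leg 1: from (60.1960°, 38.4586°), δ = 1450.6/6371.0088 = 0.227688 rad, θ = 156.1° → φ = 47.9673°, λ = 46.3088°.
Leg 2: from (47.9673°, 46.3088°), δ = 3358.3/6371.0088 = 0.527122 rad, θ = 84° → φ = 42.6210°, λ = 89.1435°.
Leg 3: from (42.6210°, 89.1435°), δ = 4499.2/6371.0088 = 0.706199 rad, θ = 271.2° → φ = 31.6814°, λ = 39.4656°.

latitude 31.6814°, longitude 39.4656°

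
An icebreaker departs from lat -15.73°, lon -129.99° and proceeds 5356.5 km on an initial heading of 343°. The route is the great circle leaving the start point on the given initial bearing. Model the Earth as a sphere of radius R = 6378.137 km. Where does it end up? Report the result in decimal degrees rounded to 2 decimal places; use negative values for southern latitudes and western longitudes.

δ = 5356.5/6378.137 = 0.839822 rad (48.1183°).
Converting: φ₁ = -0.274540 rad, θ = 5.986479 rad.
sin φ₂ = sin φ₁ cos δ + cos φ₁ sin δ cos θ = (-0.271104)(0.667595) + (0.962550)(0.744524)(0.956305) = 0.504340
φ₂ = asin(0.504340) = 0.528617 rad = 30.29°.
Then Δλ = atan2(-0.209526, 0.804324) = -0.254836 rad, from sin θ sin δ cos φ₁ over cos δ − sin φ₁ sin φ₂.
λ₂ = λ₁ + Δλ = -144.59°.

latitude 30.29°, longitude -144.59°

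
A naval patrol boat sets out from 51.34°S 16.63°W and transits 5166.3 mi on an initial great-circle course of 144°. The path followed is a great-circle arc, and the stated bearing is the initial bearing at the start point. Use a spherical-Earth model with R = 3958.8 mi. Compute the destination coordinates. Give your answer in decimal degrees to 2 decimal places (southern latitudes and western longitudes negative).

Angular distance δ = d/R = 5166.3 / 3958.8 = 1.305017 rad.
Start latitude φ₁ = -0.896052 rad; initial bearing θ = 2.513274 rad.
sin φ₂ = sin φ₁ cos δ + cos φ₁ sin δ cos θ = (-0.780867)(0.262662) + (0.624698)(0.964888)(-0.809017) = -0.692749
φ₂ = asin(-0.692749) = -0.765295 rad = -43.85°.
Then Δλ = atan2(0.354295, -0.278283) = 2.236606 rad, from sin θ sin δ cos φ₁ over cos δ − sin φ₁ sin φ₂.
Hence λ₂ = -16.63° + 128.15° = 111.52°.

latitude -43.85°, longitude 111.52°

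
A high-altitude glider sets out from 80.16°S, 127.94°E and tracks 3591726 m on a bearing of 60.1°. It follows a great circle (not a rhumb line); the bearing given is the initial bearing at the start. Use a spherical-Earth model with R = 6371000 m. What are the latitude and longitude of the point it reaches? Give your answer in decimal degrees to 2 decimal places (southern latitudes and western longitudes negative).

latitude -51.93°, longitude 176.64°

Central angle δ = d/R = 0.563762 rad.
Converting: φ₁ = -1.399056 rad, θ = 1.048943 rad.
Applying the spherical law of cosines for sides, sin φ₂ = sin φ₁ cos δ + cos φ₁ sin δ cos θ = -0.787293, so φ₂ = -51.93°.
Then Δλ = atan2(0.079167, 0.069540) = 0.850048 rad, from sin θ sin δ cos φ₁ over cos δ − sin φ₁ sin φ₂.
λ₂ = 127.94° + 48.70° = 176.64°.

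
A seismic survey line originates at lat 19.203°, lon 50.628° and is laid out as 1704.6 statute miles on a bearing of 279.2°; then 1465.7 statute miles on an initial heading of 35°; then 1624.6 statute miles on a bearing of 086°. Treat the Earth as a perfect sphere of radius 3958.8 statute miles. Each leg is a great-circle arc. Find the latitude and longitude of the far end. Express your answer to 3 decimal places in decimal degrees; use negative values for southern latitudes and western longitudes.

latitude 35.783°, longitude 69.016°

Apply the spherical direct solution leg by leg, carrying full precision between legs.
Leg 1: from (19.203°, 50.628°), δ = 1704.6/3958.8 = 0.430585 rad, θ = 279.2° → φ = 21.218°, λ = 24.397°.
Leg 2: from (21.218°, 24.397°), δ = 1465.7/3958.8 = 0.370238 rad, θ = 35° → φ = 37.857°, λ = 39.637°.
Leg 3: from (37.857°, 39.637°), δ = 1624.6/3958.8 = 0.410377 rad, θ = 86° → φ = 35.783°, λ = 69.016°.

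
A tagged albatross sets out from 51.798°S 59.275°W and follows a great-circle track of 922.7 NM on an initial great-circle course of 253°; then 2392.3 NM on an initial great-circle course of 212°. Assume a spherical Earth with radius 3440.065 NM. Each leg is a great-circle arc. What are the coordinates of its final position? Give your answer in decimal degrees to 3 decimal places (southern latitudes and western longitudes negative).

Apply the spherical direct solution leg by leg, carrying full precision between legs.
Leg 1: from (-51.798°, -59.275°), δ = 922.7/3440.065 = 0.268222 rad, θ = 253° → φ = -53.674°, λ = -84.605°.
Leg 2: from (-53.674°, -84.605°), δ = 2392.3/3440.065 = 0.695423 rad, θ = 212° → φ = -70.126°, λ = -171.727°.

latitude -70.126°, longitude -171.727°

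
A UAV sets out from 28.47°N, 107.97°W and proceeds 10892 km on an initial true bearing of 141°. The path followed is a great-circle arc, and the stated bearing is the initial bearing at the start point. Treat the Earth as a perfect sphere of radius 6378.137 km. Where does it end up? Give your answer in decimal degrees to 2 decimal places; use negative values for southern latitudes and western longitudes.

latitude -47.89°, longitude -39.58°

The arc subtends δ = 10892/6378.137 = 1.707709 rad at the centre.
Start latitude φ₁ = 0.496895 rad; initial bearing θ = 2.460914 rad.
Applying the spherical law of cosines for sides, sin φ₂ = sin φ₁ cos δ + cos φ₁ sin δ cos θ = -0.741833, so φ₂ = -47.89°.
Δλ = atan2( sin θ sin δ cos φ₁ , cos δ − sin φ₁ sin φ₂ ) = atan2(0.548038, 0.217145) = 1.193550 rad = 68.39°.
λ₂ = λ₁ + Δλ = -39.58°.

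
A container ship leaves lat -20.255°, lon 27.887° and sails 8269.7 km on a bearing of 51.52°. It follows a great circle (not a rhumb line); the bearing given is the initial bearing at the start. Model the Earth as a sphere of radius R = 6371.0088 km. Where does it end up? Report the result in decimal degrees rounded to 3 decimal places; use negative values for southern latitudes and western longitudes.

Angular distance δ = d/R = 8269.7 / 6371.0088 = 1.298020 rad.
Converting: φ₁ = -0.353516 rad, θ = 0.899194 rad.
Destination latitude: φ₂ = arcsin( sin φ₁ cos δ + cos φ₁ sin δ cos θ ) = arcsin(0.468911) = 27.964°.
Δλ = atan2( sin θ sin δ cos φ₁ , cos δ − sin φ₁ sin φ₂ ) = atan2(0.707263, 0.431742) = 1.022735 rad = 58.598°.
λ₂ = λ₁ + Δλ = 86.485°.

latitude 27.964°, longitude 86.485°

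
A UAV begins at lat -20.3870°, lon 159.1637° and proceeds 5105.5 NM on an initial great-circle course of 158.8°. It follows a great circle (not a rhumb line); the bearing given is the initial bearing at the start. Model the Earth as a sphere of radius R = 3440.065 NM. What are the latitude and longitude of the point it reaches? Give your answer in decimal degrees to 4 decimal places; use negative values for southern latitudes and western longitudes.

Central angle δ = d/R = 1.484129 rad.
With φ₁ = -20.3870° = -0.355820 rad and θ = 158.8° = 2.771583 rad:
sin φ₂ = sin φ₁ cos δ + cos φ₁ sin δ cos θ = (-0.348359)(0.086559) + (0.937361)(0.996247)(-0.932324) = -0.900798
φ₂ = asin(-0.900798) = -1.121603 rad = -64.2631°.
For the longitude increment, Δλ = atan2( sin θ sin δ cos φ₁, cos δ − sin φ₁ sin φ₂ ) = atan2(0.337701, -0.227242) = 123.9370°.
λ₂ = 159.1637° + 123.9370° = 283.1007°, normalized to (−180°, 180°] → -76.8993°.

latitude -64.2631°, longitude -76.8993°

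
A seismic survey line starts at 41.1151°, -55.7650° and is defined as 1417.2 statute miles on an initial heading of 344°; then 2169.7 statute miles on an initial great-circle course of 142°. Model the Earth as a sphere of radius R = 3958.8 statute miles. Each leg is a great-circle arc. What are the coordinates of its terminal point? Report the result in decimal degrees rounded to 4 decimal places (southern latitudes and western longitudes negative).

latitude 32.6540°, longitude -44.6507°

Apply the spherical direct solution leg by leg, carrying full precision between legs.
Leg 1: from (41.1151°, -55.7650°), δ = 1417.2/3958.8 = 0.357987 rad, θ = 344° → φ = 60.4169°, λ = -67.0466°.
Leg 2: from (60.4169°, -67.0466°), δ = 2169.7/3958.8 = 0.548070 rad, θ = 142° → φ = 32.6540°, λ = -44.6507°.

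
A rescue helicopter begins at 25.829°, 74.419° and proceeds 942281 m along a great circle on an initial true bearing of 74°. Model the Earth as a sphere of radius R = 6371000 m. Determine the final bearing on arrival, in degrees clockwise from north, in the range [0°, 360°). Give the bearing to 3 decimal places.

final bearing 78.173°

Angular distance δ = d/R = 942281 / 6371000 = 0.147902 rad.
With φ₁ = 25.829° = 0.450801 rad and θ = 74° = 1.291544 rad:
Destination latitude: φ₂ = arcsin( sin φ₁ cos δ + cos φ₁ sin δ cos θ ) = arcsin(0.467491) = 27.872°.
For the longitude increment, Δλ = atan2( sin θ sin δ cos φ₁, cos δ − sin φ₁ sin φ₂ ) = atan2(0.127503, 0.785403) = 9.221°.
Hence λ₂ = 74.419° + 9.221° = 83.640°.
The forward bearing on arrival equals the back-azimuth from the destination plus 180°.
Back-azimuth from P₂ (27.872°, 83.640°) to P₁ (25.829°, 74.419°), with Δλ' = λ₁ − λ₂ = -9.221°: atan2( sin Δλ' cos φ₁ , cos φ₂ sin φ₁ − sin φ₂ cos φ₁ cos Δλ' ) = 258.173°.
Final bearing = (258.173° + 180°) mod 360° = 78.173°.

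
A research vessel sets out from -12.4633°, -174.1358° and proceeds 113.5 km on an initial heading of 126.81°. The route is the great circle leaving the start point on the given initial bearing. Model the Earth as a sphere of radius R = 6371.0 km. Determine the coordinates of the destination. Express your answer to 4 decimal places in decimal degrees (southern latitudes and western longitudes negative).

latitude -13.0736°, longitude -173.2968°

δ = 113.5/6371 = 0.017815 rad (1.0207°).
Start latitude φ₁ = -0.217526 rad; initial bearing θ = 2.213252 rad.
Destination latitude: φ₂ = arcsin( sin φ₁ cos δ + cos φ₁ sin δ cos θ ) = arcsin(-0.226202) = -13.0736°.
Δλ = atan2( sin θ sin δ cos φ₁ , cos δ − sin φ₁ sin φ₂ ) = atan2(0.013926, 0.951024) = 0.014643 rad = 0.8390°.
λ₂ = λ₁ + Δλ = -173.2968°.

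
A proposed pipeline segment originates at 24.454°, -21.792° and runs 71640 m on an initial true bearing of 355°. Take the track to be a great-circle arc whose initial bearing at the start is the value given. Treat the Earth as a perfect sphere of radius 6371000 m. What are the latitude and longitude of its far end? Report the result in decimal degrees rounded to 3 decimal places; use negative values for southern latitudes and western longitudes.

latitude 25.096°, longitude -21.854°

Angular distance δ = d/R = 71640 / 6371000 = 0.011245 rad.
Converting: φ₁ = 0.426803 rad, θ = 6.195919 rad.
sin φ₂ = sin φ₁ cos δ + cos φ₁ sin δ cos θ = (0.413963)(0.999937) + (0.910294)(0.011244)(0.996195) = 0.424133
φ₂ = asin(0.424133) = 0.438005 rad = 25.096°.
Then Δλ = atan2(-0.000892, 0.824362) = -0.001082 rad, from sin θ sin δ cos φ₁ over cos δ − sin φ₁ sin φ₂.
Hence λ₂ = -21.792° + -0.062° = -21.854°.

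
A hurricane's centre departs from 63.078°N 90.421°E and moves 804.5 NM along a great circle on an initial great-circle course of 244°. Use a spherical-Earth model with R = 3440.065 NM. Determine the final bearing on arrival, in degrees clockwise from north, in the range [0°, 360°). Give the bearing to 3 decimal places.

final bearing 225.515°

δ = 804.5/3440.065 = 0.233862 rad (13.3993°).
With φ₁ = 63.078° = 1.100919 rad and θ = 244° = 4.258603 rad:
Destination latitude: φ₂ = arcsin( sin φ₁ cos δ + cos φ₁ sin δ cos θ ) = arcsin(0.821357) = 55.221°.
Then Δλ = atan2(-0.094306, 0.240438) = -0.373786 rad, from sin θ sin δ cos φ₁ over cos δ − sin φ₁ sin φ₂.
λ₂ = 90.421° + -21.416° = 69.005°.
The forward bearing on arrival equals the back-azimuth from the destination plus 180°.
Back-azimuth from P₂ (55.221°, 69.005°) to P₁ (63.078°, 90.421°), with Δλ' = λ₁ − λ₂ = 21.416°: atan2( sin Δλ' cos φ₁ , cos φ₂ sin φ₁ − sin φ₂ cos φ₁ cos Δλ' ) = 45.515°.
Final bearing = (45.515° + 180°) mod 360° = 225.515°.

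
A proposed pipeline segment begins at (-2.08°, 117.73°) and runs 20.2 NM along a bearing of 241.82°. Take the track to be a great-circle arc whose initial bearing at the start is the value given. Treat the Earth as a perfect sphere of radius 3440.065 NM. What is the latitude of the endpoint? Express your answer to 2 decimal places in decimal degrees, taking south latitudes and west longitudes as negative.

The arc subtends δ = 20.2/3440.065 = 0.005872 rad at the centre.
Converting: φ₁ = -0.036303 rad, θ = 4.220555 rad.
Applying the spherical law of cosines for sides, sin φ₂ = sin φ₁ cos δ + cos φ₁ sin δ cos θ = -0.039065, so φ₂ = -2.24°.
For the longitude increment, Δλ = atan2( sin θ sin δ cos φ₁, cos δ − sin φ₁ sin φ₂ ) = atan2(-0.005173, 0.998565) = -0.30°.
λ₂ = 117.73° + -0.30° = 117.43°.

latitude -2.24°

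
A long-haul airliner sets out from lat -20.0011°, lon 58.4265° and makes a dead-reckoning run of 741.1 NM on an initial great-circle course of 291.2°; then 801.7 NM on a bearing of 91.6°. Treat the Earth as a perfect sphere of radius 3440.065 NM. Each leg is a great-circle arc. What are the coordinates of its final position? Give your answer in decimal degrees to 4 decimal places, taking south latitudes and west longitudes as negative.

Apply the spherical direct solution leg by leg, carrying full precision between legs.
Leg 1: from (-20.0011°, 58.4265°), δ = 741.1/3440.065 = 0.215432 rad, θ = 291.2° → φ = -15.1585°, λ = 46.5100°.
Leg 2: from (-15.1585°, 46.5100°), δ = 801.7/3440.065 = 0.233048 rad, θ = 91.6° → φ = -15.1083°, λ = 60.3445°.

latitude -15.1083°, longitude 60.3445°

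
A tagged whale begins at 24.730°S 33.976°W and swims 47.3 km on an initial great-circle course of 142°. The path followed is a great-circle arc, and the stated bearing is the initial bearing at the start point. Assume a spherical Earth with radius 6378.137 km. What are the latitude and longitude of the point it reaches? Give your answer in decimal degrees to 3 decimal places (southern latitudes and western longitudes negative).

Angular distance δ = d/R = 47.3 / 6378.137 = 0.007416 rad.
With φ₁ = -24.730° = -0.431620 rad and θ = 142° = 2.478368 rad:
Destination latitude: φ₂ = arcsin( sin φ₁ cos δ + cos φ₁ sin δ cos θ ) = arcsin(-0.423639) = -25.065°.
Then Δλ = atan2(0.004147, 0.822746) = 0.005040 rad, from sin θ sin δ cos φ₁ over cos δ − sin φ₁ sin φ₂.
λ₂ = λ₁ + Δλ = -33.687°.

latitude -25.065°, longitude -33.687°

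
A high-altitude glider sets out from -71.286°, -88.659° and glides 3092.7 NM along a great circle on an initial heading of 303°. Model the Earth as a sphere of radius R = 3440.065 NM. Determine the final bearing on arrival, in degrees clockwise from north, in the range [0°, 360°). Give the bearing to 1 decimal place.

Central angle δ = d/R = 0.899024 rad.
Start latitude φ₁ = -1.244175 rad; initial bearing θ = 5.288348 rad.
Destination latitude: φ₂ = arcsin( sin φ₁ cos δ + cos φ₁ sin δ cos θ ) = arcsin(-0.452695) = -26.917°.
Then Δλ = atan2(-0.210616, 0.193613) = -0.827438 rad, from sin θ sin δ cos φ₁ over cos δ − sin φ₁ sin φ₂.
Hence λ₂ = -88.659° + -47.409° = -136.068°.
The forward bearing on arrival equals the back-azimuth from the destination plus 180°.
Back-azimuth from P₂ (-26.9°, -136.1°) to P₁ (-71.3°, -88.7°), with Δλ' = λ₁ − λ₂ = 47.4°: atan2( sin Δλ' cos φ₁ , cos φ₂ sin φ₁ − sin φ₂ cos φ₁ cos Δλ' ) = 162.4°.
Final bearing = (162.4° + 180°) mod 360° = 342.4°.

final bearing 342.4°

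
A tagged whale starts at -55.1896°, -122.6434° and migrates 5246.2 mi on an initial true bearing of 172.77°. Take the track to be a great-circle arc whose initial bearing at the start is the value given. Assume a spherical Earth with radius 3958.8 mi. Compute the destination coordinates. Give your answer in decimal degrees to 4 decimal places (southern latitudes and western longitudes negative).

δ = 5246.2/3958.8 = 1.325200 rad (75.9283°).
Converting: φ₁ = -0.963240 rad, θ = 3.015405 rad.
Applying the spherical law of cosines for sides, sin φ₂ = sin φ₁ cos δ + cos φ₁ sin δ cos θ = -0.748955, so φ₂ = -48.4999°.
Δλ = atan2( sin θ sin δ cos φ₁ , cos δ − sin φ₁ sin φ₂ ) = atan2(0.069689, -0.371791) = 2.956302 rad = 169.3836°.
λ₂ = -122.6434° + 169.3836° = 46.7402°.

latitude -48.4999°, longitude 46.7402°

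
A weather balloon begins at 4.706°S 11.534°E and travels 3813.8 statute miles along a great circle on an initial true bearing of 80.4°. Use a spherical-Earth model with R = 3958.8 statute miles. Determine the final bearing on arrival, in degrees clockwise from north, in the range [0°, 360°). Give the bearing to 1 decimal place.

final bearing 80.6°

δ = 3813.8/3958.8 = 0.963373 rad (55.1972°).
Start latitude φ₁ = -0.082135 rad; initial bearing θ = 1.403245 rad.
Applying the spherical law of cosines for sides, sin φ₂ = sin φ₁ cos δ + cos φ₁ sin δ cos θ = 0.089649, so φ₂ = 5.143°.
For the longitude increment, Δλ = atan2( sin θ sin δ cos φ₁, cos δ − sin φ₁ sin φ₂ ) = atan2(0.806893, 0.578109) = 54.380°.
λ₂ = 11.534° + 54.380° = 65.914°.
The forward bearing on arrival equals the back-azimuth from the destination plus 180°.
Back-azimuth from P₂ (5.1°, 65.9°) to P₁ (-4.7°, 11.5°), with Δλ' = λ₁ − λ₂ = -54.4°: atan2( sin Δλ' cos φ₁ , cos φ₂ sin φ₁ − sin φ₂ cos φ₁ cos Δλ' ) = 260.6°.
Final bearing = (260.6° + 180°) mod 360° = 80.6°.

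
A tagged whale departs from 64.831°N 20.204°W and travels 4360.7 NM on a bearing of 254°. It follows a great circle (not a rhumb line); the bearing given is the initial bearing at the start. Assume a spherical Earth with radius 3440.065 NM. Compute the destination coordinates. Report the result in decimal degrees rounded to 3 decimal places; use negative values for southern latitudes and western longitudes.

Central angle δ = d/R = 1.267621 rad.
With φ₁ = 64.831° = 1.131514 rad and θ = 254° = 4.433136 rad:
Destination latitude: φ₂ = arcsin( sin φ₁ cos δ + cos φ₁ sin δ cos θ ) = arcsin(0.158327) = 9.110°.
For the longitude increment, Δλ = atan2( sin θ sin δ cos φ₁, cos δ − sin φ₁ sin φ₂ ) = atan2(-0.390170, 0.155257) = -68.301°.
λ₂ = λ₁ + Δλ = -88.505°.

latitude 9.110°, longitude -88.505°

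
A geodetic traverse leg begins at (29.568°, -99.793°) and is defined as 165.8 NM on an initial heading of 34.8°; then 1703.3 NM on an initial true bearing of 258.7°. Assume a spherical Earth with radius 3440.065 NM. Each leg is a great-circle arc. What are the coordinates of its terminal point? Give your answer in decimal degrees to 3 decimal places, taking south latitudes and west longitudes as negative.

Apply the spherical direct solution leg by leg, carrying full precision between legs.
Leg 1: from (29.568°, -99.793°), δ = 165.8/3440.065 = 0.048197 rad, θ = 34.8° → φ = 31.823°, λ = -97.939°.
Leg 2: from (31.823°, -97.939°), δ = 1703.3/3440.065 = 0.495136 rad, θ = 258.7° → φ = 22.635°, λ = -128.258°.

latitude 22.635°, longitude -128.258°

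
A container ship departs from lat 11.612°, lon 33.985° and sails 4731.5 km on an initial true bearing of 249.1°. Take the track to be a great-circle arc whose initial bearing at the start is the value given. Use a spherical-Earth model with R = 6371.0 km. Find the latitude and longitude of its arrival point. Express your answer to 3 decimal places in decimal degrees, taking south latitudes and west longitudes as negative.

Central angle δ = d/R = 0.742662 rad.
Converting: φ₁ = 0.202668 rad, θ = 4.347615 rad.
Applying the spherical law of cosines for sides, sin φ₂ = sin φ₁ cos δ + cos φ₁ sin δ cos θ = -0.088028, so φ₂ = -5.050°.
For the longitude increment, Δλ = atan2( sin θ sin δ cos φ₁, cos δ − sin φ₁ sin φ₂ ) = atan2(-0.618827, 0.754389) = -39.362°.
λ₂ = λ₁ + Δλ = -5.377°.

latitude -5.050°, longitude -5.377°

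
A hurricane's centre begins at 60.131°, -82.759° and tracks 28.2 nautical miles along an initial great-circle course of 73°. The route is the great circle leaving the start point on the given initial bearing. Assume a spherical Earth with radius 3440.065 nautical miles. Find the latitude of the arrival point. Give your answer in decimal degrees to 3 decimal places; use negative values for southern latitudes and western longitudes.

latitude 60.265°

Angular distance δ = d/R = 28.2 / 3440.065 = 0.008198 rad.
Start latitude φ₁ = 1.049484 rad; initial bearing θ = 1.274090 rad.
Applying the spherical law of cosines for sides, sin φ₂ = sin φ₁ cos δ + cos φ₁ sin δ cos θ = 0.868331, so φ₂ = 60.265°.
Δλ = atan2( sin θ sin δ cos φ₁ , cos δ − sin φ₁ sin φ₂ ) = atan2(0.003904, 0.246979) = 0.015806 rad = 0.906°.
λ₂ = -82.759° + 0.906° = -81.853°.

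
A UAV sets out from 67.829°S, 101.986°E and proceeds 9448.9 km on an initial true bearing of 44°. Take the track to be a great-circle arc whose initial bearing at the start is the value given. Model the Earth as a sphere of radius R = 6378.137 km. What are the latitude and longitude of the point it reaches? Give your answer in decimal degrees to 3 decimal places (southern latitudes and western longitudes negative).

latitude 10.821°, longitude 146.768°

δ = 9448.9/6378.137 = 1.481451 rad (84.8809°).
With φ₁ = -67.829° = -1.183839 rad and θ = 44° = 0.767945 rad:
sin φ₂ = sin φ₁ cos δ + cos φ₁ sin δ cos θ = (-0.926062)(0.089226) + (0.377372)(0.996011)(0.719340) = 0.187747
φ₂ = asin(0.187747) = 0.188868 rad = 10.821°.
Δλ = atan2( sin θ sin δ cos φ₁ , cos δ − sin φ₁ sin φ₂ ) = atan2(0.261099, 0.263092) = 0.781597 rad = 44.782°.
λ₂ = λ₁ + Δλ = 146.768°.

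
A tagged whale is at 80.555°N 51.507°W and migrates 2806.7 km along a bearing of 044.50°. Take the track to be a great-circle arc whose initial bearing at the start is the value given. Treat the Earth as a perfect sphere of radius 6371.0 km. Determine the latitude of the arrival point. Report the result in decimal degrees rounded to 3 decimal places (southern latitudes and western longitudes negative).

δ = 2806.7/6371 = 0.440543 rad (25.2413°).
Converting: φ₁ = 1.405950 rad, θ = 0.776672 rad.
Destination latitude: φ₂ = arcsin( sin φ₁ cos δ + cos φ₁ sin δ cos θ ) = arcsin(0.942170) = 70.419°.
For the longitude increment, Δλ = atan2( sin θ sin δ cos φ₁, cos δ − sin φ₁ sin φ₂ ) = atan2(0.049048, -0.024877) = 116.894°.
λ₂ = λ₁ + Δλ = 65.387°.

latitude 70.419°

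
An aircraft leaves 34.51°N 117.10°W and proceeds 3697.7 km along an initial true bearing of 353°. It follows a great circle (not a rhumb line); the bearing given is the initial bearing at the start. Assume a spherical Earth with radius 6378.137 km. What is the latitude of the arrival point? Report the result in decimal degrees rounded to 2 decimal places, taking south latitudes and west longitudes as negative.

Central angle δ = d/R = 0.579746 rad.
Start latitude φ₁ = 0.602313 rad; initial bearing θ = 6.161012 rad.
Destination latitude: φ₂ = arcsin( sin φ₁ cos δ + cos φ₁ sin δ cos θ ) = arcsin(0.922024) = 67.22°.
Δλ = atan2( sin θ sin δ cos φ₁ , cos δ − sin φ₁ sin φ₂ ) = atan2(-0.055013, 0.314229) = -0.173317 rad = -9.93°.
Hence λ₂ = -117.10° + -9.93° = -127.03°.

latitude 67.22°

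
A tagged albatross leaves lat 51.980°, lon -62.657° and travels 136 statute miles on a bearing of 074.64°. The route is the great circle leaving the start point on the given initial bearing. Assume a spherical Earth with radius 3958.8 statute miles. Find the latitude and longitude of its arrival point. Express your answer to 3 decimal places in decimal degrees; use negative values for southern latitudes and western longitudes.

Angular distance δ = d/R = 136 / 3958.8 = 0.034354 rad.
Converting: φ₁ = 0.907222 rad, θ = 1.302714 rad.
Applying the spherical law of cosines for sides, sin φ₂ = sin φ₁ cos δ + cos φ₁ sin δ cos θ = 0.792935, so φ₂ = 52.461°.
Δλ = atan2( sin θ sin δ cos φ₁ , cos δ − sin φ₁ sin φ₂ ) = atan2(0.020400, 0.374739) = 0.054384 rad = 3.116°.
λ₂ = -62.657° + 3.116° = -59.541°.

latitude 52.461°, longitude -59.541°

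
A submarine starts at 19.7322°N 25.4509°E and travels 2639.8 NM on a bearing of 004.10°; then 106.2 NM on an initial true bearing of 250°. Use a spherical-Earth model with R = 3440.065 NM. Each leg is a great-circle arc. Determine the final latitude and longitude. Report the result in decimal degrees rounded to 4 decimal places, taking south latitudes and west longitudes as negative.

Apply the spherical direct solution leg by leg, carrying full precision between legs.
Leg 1: from (19.7322°, 25.4509°), δ = 2639.8/3440.065 = 0.767369 rad, θ = 4.1° → φ = 63.4838°, λ = 31.8343°.
Leg 2: from (63.4838°, 31.8343°), δ = 106.2/3440.065 = 0.030872 rad, θ = 250° → φ = 62.8316°, λ = 28.1922°.

latitude 62.8316°, longitude 28.1922°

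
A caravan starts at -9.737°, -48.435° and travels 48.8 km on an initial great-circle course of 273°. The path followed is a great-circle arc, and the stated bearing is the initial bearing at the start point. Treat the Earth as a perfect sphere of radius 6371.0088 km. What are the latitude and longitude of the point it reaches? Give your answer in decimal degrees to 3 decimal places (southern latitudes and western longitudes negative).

latitude -9.714°, longitude -48.880°

The arc subtends δ = 48.8/6371.0088 = 0.007660 rad at the centre.
Converting: φ₁ = -0.169943 rad, θ = 4.764749 rad.
Applying the spherical law of cosines for sides, sin φ₂ = sin φ₁ cos δ + cos φ₁ sin δ cos θ = -0.168726, so φ₂ = -9.714°.
Δλ = atan2( sin θ sin δ cos φ₁ , cos δ − sin φ₁ sin φ₂ ) = atan2(-0.007539, 0.971435) = -0.007760 rad = -0.445°.
Hence λ₂ = -48.435° + -0.445° = -48.880°.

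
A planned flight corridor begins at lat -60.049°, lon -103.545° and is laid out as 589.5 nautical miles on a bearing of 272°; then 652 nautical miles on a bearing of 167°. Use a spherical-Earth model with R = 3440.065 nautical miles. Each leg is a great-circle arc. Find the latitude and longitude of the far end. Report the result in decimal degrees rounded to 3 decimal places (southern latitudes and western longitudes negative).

Apply the spherical direct solution leg by leg, carrying full precision between legs.
Leg 1: from (-60.049°, -103.545°), δ = 589.5/3440.065 = 0.171363 rad, θ = 272° → φ = -58.298°, λ = -122.468°.
Leg 2: from (-58.298°, -122.468°), δ = 652/3440.065 = 0.189531 rad, θ = 167° → φ = -68.752°, λ = -115.752°.

latitude -68.752°, longitude -115.752°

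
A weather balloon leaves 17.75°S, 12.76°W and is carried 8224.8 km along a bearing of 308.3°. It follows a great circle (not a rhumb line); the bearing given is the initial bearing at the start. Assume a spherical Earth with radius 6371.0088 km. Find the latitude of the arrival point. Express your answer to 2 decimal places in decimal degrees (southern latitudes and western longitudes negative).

latitude 28.89°

Angular distance δ = d/R = 8224.8 / 6371.0088 = 1.290973 rad.
With φ₁ = -17.75° = -0.309796 rad and θ = 308.3° = 5.380850 rad:
sin φ₂ = sin φ₁ cos δ + cos φ₁ sin δ cos θ = (-0.304864)(0.276186) + (0.952396)(0.961104)(0.619779) = 0.483117
φ₂ = asin(0.483117) = 0.504211 rad = 28.89°.
For the longitude increment, Δλ = atan2( sin θ sin δ cos φ₁, cos δ − sin φ₁ sin φ₂ ) = atan2(-0.718346, 0.423471) = -59.48°.
λ₂ = λ₁ + Δλ = -72.24°.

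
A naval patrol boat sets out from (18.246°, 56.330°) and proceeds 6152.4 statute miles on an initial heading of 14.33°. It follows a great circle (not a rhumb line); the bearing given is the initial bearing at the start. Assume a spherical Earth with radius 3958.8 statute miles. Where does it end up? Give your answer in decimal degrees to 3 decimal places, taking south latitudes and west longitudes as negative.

latitude 67.709°, longitude -164.394°

Central angle δ = d/R = 1.554107 rad.
Converting: φ₁ = 0.318453 rad, θ = 0.250106 rad.
Destination latitude: φ₂ = arcsin( sin φ₁ cos δ + cos φ₁ sin δ cos θ ) = arcsin(0.925269) = 67.709°.
Then Δλ = atan2(0.235029, -0.273011) = 2.430817 rad, from sin θ sin δ cos φ₁ over cos δ − sin φ₁ sin φ₂.
λ₂ = 56.330° + 139.276° = 195.606°, normalized to (−180°, 180°] → -164.394°.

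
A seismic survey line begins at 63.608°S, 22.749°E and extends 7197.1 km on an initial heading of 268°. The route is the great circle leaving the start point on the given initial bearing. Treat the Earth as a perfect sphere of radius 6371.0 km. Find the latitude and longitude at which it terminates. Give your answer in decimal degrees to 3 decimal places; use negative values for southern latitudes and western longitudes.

Central angle δ = d/R = 1.129666 rad.
With φ₁ = -63.608° = -1.110169 rad and θ = 268° = 4.677482 rad:
sin φ₂ = sin φ₁ cos δ + cos φ₁ sin δ cos θ = (-0.895774)(0.426962) + (0.444510)(0.904269)(-0.034899) = -0.396490
φ₂ = asin(-0.396490) = -0.407690 rad = -23.359°.
For the longitude increment, Δλ = atan2( sin θ sin δ cos φ₁, cos δ − sin φ₁ sin φ₂ ) = atan2(-0.401712, 0.071797) = -79.867°.
λ₂ = 22.749° + -79.867° = -57.118°.

latitude -23.359°, longitude -57.118°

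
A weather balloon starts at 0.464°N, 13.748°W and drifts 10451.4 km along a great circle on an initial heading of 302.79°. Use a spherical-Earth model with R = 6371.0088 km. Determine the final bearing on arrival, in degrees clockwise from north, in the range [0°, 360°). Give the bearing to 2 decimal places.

final bearing 266.88°

Angular distance δ = d/R = 10451.4 / 6371.0088 = 1.640462 rad.
With φ₁ = 0.464° = 0.008098 rad and θ = 302.79° = 5.284682 rad:
Destination latitude: φ₂ = arcsin( sin φ₁ cos δ + cos φ₁ sin δ cos θ ) = arcsin(0.539666) = 32.661°.
Then Δλ = atan2(-0.838594, -0.073980) = -1.658788 rad, from sin θ sin δ cos φ₁ over cos δ − sin φ₁ sin φ₂.
Hence λ₂ = -13.748° + -95.042° = -108.790°.
The forward bearing on arrival equals the back-azimuth from the destination plus 180°.
Back-azimuth from P₂ (32.66°, -108.79°) to P₁ (0.46°, -13.75°), with Δλ' = λ₁ − λ₂ = 95.04°: atan2( sin Δλ' cos φ₁ , cos φ₂ sin φ₁ − sin φ₂ cos φ₁ cos Δλ' ) = 86.88°.
Final bearing = (86.88° + 180°) mod 360° = 266.88°.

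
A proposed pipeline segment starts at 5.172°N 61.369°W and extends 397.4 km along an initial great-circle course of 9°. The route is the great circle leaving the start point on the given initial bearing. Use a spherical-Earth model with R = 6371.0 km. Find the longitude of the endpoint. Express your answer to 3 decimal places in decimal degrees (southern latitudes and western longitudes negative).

longitude -60.804°

δ = 397.4/6371 = 0.062376 rad (3.5739°).
With φ₁ = 5.172° = 0.090268 rad and θ = 9° = 0.157080 rad:
Applying the spherical law of cosines for sides, sin φ₂ = sin φ₁ cos δ + cos φ₁ sin δ cos θ = 0.151288, so φ₂ = 8.702°.
Then Δλ = atan2(0.009712, 0.984417) = 0.009865 rad, from sin θ sin δ cos φ₁ over cos δ − sin φ₁ sin φ₂.
λ₂ = -61.369° + 0.565° = -60.804°.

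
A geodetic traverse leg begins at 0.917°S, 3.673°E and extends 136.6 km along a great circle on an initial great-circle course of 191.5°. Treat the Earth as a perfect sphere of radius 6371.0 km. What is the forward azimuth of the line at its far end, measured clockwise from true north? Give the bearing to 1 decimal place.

δ = 136.6/6371 = 0.021441 rad (1.2285°).
With φ₁ = -0.917° = -0.016005 rad and θ = 191.5° = 3.342306 rad:
Applying the spherical law of cosines for sides, sin φ₂ = sin φ₁ cos δ + cos φ₁ sin δ cos θ = -0.037006, so φ₂ = -2.121°.
For the longitude increment, Δλ = atan2( sin θ sin δ cos φ₁, cos δ − sin φ₁ sin φ₂ ) = atan2(-0.004274, 0.999178) = -0.245°.
λ₂ = λ₁ + Δλ = 3.428°.
The forward bearing on arrival equals the back-azimuth from the destination plus 180°.
Back-azimuth from P₂ (-2.1°, 3.4°) to P₁ (-0.9°, 3.7°), with Δλ' = λ₁ − λ₂ = 0.2°: atan2( sin Δλ' cos φ₁ , cos φ₂ sin φ₁ − sin φ₂ cos φ₁ cos Δλ' ) = 11.5°.
Final bearing = (11.5° + 180°) mod 360° = 191.5°.

final bearing 191.5°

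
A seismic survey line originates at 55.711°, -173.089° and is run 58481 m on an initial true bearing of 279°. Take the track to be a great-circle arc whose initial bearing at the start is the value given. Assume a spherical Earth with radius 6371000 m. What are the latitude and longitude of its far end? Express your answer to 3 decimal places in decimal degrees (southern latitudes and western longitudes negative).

latitude 55.790°, longitude -174.013°

The arc subtends δ = 58481/6371000 = 0.009179 rad at the centre.
Start latitude φ₁ = 0.972340 rad; initial bearing θ = 4.869469 rad.
sin φ₂ = sin φ₁ cos δ + cos φ₁ sin δ cos θ = (0.826206)(0.999958) + (0.563367)(0.009179)(0.156434) = 0.826981
φ₂ = asin(0.826981) = 0.973716 rad = 55.790°.
For the longitude increment, Δλ = atan2( sin θ sin δ cos φ₁, cos δ − sin φ₁ sin φ₂ ) = atan2(-0.005108, 0.316701) = -0.924°.
λ₂ = λ₁ + Δλ = -174.013°.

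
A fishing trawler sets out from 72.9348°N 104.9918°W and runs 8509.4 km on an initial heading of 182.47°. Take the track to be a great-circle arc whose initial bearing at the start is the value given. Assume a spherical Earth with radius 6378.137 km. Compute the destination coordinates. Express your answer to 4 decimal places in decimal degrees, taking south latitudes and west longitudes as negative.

δ = 8509.4/6378.137 = 1.334151 rad (76.4412°).
Converting: φ₁ = 1.272952 rad, θ = 3.184702 rad.
sin φ₂ = sin φ₁ cos δ + cos φ₁ sin δ cos θ = (0.955971)(0.234442) + (0.293460)(0.972130)(-0.999071) = -0.060896
φ₂ = asin(-0.060896) = -0.060933 rad = -3.4912°.
Then Δλ = atan2(-0.012295, 0.292657) = -0.041985 rad, from sin θ sin δ cos φ₁ over cos δ − sin φ₁ sin φ₂.
Hence λ₂ = -104.9918° + -2.4056° = -107.3974°.

latitude -3.4912°, longitude -107.3974°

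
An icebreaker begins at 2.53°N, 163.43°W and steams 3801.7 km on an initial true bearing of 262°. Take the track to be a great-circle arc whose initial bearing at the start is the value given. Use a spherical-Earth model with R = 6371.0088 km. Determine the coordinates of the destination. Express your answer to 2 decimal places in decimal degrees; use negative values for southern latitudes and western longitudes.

Central angle δ = d/R = 0.596719 rad.
Start latitude φ₁ = 0.044157 rad; initial bearing θ = 4.572763 rad.
sin φ₂ = sin φ₁ cos δ + cos φ₁ sin δ cos θ = (0.044142)(0.827184) + (0.999025)(0.561931)(-0.139173) = -0.041616
φ₂ = asin(-0.041616) = -0.041628 rad = -2.39°.
For the longitude increment, Δλ = atan2( sin θ sin δ cos φ₁, cos δ − sin φ₁ sin φ₂ ) = atan2(-0.555920, 0.829021) = -33.84°.
λ₂ = -163.43° + -33.84° = -197.27°, normalized to (−180°, 180°] → 162.73°.

latitude -2.39°, longitude 162.73°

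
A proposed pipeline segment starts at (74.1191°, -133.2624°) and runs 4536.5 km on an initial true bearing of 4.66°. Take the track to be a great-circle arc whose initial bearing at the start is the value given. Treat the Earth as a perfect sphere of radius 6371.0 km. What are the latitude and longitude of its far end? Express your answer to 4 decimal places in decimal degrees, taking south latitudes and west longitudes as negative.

latitude 65.0029°, longitude 39.5211°

δ = 4536.5/6371 = 0.712055 rad (40.7977°).
Start latitude φ₁ = 1.293622 rad; initial bearing θ = 0.081332 rad.
Applying the spherical law of cosines for sides, sin φ₂ = sin φ₁ cos δ + cos φ₁ sin δ cos θ = 0.906329, so φ₂ = 65.0029°.
Then Δλ = atan2(0.014526, -0.114716) = 3.015641 rad, from sin θ sin δ cos φ₁ over cos δ − sin φ₁ sin φ₂.
Hence λ₂ = -133.2624° + 172.7835° = 39.5211°.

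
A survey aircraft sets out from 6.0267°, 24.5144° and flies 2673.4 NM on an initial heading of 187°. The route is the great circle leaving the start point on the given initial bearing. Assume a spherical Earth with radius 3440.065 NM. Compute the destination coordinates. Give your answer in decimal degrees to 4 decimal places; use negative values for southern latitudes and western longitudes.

Central angle δ = d/R = 0.777136 rad.
With φ₁ = 6.0267° = 0.105186 rad and θ = 187° = 3.263766 rad:
Destination latitude: φ₂ = arcsin( sin φ₁ cos δ + cos φ₁ sin δ cos θ ) = arcsin(-0.617316) = -38.1204°.
Δλ = atan2( sin θ sin δ cos φ₁ , cos δ − sin φ₁ sin φ₂ ) = atan2(-0.084987, 0.777738) = -0.108843 rad = -6.2363°.
λ₂ = λ₁ + Δλ = 18.2781°.

latitude -38.1204°, longitude 18.2781°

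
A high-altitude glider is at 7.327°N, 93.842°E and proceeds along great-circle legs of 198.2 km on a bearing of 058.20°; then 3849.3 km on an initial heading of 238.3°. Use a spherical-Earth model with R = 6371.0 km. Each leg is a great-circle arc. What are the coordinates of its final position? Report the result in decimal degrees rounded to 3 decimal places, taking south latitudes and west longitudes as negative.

latitude -10.203°, longitude 65.959°

Apply the spherical direct solution leg by leg, carrying full precision between legs.
Leg 1: from (7.327°, 93.842°), δ = 198.2/6371 = 0.031110 rad, θ = 58.2° → φ = 8.264°, λ = 95.373°.
Leg 2: from (8.264°, 95.373°), δ = 3849.3/6371 = 0.604191 rad, θ = 238.3° → φ = -10.203°, λ = 65.959°.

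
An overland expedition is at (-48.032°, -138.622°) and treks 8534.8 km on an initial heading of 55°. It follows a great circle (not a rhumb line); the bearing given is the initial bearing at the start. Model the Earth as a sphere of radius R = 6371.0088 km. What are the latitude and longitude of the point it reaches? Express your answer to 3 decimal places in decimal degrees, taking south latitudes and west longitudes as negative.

latitude 11.713°, longitude -84.102°

The arc subtends δ = 8534.8/6371.0088 = 1.339631 rad at the centre.
Start latitude φ₁ = -0.838317 rad; initial bearing θ = 0.959931 rad.
sin φ₂ = sin φ₁ cos δ + cos φ₁ sin δ cos θ = (-0.743518)(0.229112) + (0.668715)(0.973400)(0.573576) = 0.203008
φ₂ = asin(0.203008) = 0.204429 rad = 11.713°.
Δλ = atan2( sin θ sin δ cos φ₁ , cos δ − sin φ₁ sin φ₂ ) = atan2(0.533209, 0.380052) = 0.951555 rad = 54.520°.
λ₂ = λ₁ + Δλ = -84.102°.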